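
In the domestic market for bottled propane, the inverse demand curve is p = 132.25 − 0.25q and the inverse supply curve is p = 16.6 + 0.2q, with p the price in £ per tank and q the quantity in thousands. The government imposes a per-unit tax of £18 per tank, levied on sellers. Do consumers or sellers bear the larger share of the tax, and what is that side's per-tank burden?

Inverting to q(p) form: qd = 529 − 4p; qs = 5p − 83.
Before the tax: set 529 − 4p = 5p − 83 → p* = £68, q* = 257.
With the tax collected from sellers, supply shifts: qs = 5(p − 18) − 83.
New equilibrium: consumers pay £78, sellers receive £60, q = 217. (Wedge: pb − ps = 18.)
Per-tank burden: consumers £10, sellers £8.
Consumers take the larger share because demand is less price-elastic here (demand slope 4 vs supply slope 5).

Consumers bear the larger share: £10 per tank.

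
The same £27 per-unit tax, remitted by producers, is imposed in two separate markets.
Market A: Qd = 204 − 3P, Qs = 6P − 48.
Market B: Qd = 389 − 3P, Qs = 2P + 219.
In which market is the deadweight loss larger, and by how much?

Market A, by £291.6.

Market A: pre-tax P* = £28, Q* = 120; post-tax Q = 66; deadweight loss = £729.
Market B: pre-tax P* = £34, Q* = 287; post-tax Q = 254.6; deadweight loss = £437.4.
Difference: £729 vs £437.4 → market A is larger by £291.6.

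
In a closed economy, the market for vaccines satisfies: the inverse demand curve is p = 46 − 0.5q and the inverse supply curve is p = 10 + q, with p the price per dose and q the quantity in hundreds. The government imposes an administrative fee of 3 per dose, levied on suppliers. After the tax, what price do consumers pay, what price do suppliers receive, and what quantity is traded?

Rewrite in direct form: qd = 92 − 2p and qs = p − 10.
Without the tax, 92 − 2p = p − 10 gives 3p = 102, so p* = 34 and q* = 24.
With the tax collected from suppliers, supply shifts: qs = (p − 3) − 10.
Solving gives q = 22 with consumers paying 35 and suppliers receiving 32 (the 3 wedge).

Consumers pay 35; suppliers receive 32; quantity = 22.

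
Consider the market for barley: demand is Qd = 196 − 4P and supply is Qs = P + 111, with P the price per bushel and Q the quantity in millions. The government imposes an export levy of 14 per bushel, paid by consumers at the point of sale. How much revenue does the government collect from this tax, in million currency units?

Tax revenue = 1635.2 million.

Without the tax, 196 − 4P = P + 111 gives 5P = 85, so P* = 17 and Q* = 128.
With the tax collected from consumers, demand (in seller-price terms) shifts: Qd = 196 − 4(P + 14).
Solving gives Q = 116.8 with consumers paying 19.8 and producers receiving 5.8 (the 14 wedge).
Revenue = t · Q = 14 · 116.8 = 1635.2.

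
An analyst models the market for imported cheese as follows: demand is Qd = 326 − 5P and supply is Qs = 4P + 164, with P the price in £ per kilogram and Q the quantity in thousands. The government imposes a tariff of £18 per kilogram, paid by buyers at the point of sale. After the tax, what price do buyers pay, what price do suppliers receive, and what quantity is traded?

Buyers pay £26; suppliers receive £8; quantity = 196.

Before the tax: set 326 − 5P = 4P + 164 → P* = £18, Q* = 236.
With the tax collected from buyers, demand (in seller-price terms) shifts: Qd = 326 − 5(P + 18).
New equilibrium: buyers pay £26, suppliers receive £8, Q = 196. (Wedge: Pb − Ps = 18.)
The less price-elastic side of the market bears the larger share of a per-unit tax.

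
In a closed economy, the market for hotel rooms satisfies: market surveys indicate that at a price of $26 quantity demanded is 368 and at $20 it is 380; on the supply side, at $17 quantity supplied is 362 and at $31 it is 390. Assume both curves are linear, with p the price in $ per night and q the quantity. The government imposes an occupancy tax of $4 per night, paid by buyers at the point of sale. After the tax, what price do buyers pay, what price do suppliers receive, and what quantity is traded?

Demand slope: (380 − 368)/(20 − 26) = -2, so qd = 420 − 2p.
Supply slope: (390 − 362)/(31 − 17) = 2, so qs = 2p + 328.
Before the tax: set 420 − 2p = 2p + 328 → p* = $23, q* = 374.
With the tax collected from buyers, demand (in seller-price terms) shifts: qd = 420 − 2(p + 4).
Solving gives q = 370 with buyers paying $25 and suppliers receiving $21 (the $4 wedge).

Buyers pay $25; suppliers receive $21; quantity = 370.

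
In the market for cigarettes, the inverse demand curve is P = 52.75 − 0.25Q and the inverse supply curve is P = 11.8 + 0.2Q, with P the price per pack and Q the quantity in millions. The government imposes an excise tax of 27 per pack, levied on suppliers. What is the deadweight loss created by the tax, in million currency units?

Deadweight loss = 810 million.

Inverting to Q(P) form: Qd = 211 − 4P; Qs = 5P − 59.
Without the tax, 211 − 4P = 5P − 59 gives 9P = 270, so P* = 30 and Q* = 91.
With the tax collected from suppliers, supply shifts: Qs = 5(P − 27) − 59.
Solving gives Q = 31 with buyers paying 45 and suppliers receiving 18 (the 27 wedge).
Quantity falls by |ΔQ| = |91 − 31| = 60.
DWL = ½ · t · |ΔQ| = ½ · 27 · 60 = 810.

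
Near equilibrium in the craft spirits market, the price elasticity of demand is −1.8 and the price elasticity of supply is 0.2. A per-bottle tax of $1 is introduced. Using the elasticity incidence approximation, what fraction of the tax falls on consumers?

Incidence ratio: consumers' share ≈ εs / (εs + |εd|) = 0.2 / (0.2 + 1.8) = 0.1.
Supply is the less elastic side, so consumers bear the smaller share.

Consumers' share ≈ 0.1.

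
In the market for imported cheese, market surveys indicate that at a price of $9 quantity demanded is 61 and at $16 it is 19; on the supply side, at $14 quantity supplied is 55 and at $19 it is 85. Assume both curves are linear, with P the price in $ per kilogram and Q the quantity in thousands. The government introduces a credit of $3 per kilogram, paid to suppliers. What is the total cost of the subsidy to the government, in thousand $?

Demand slope: (19 − 61)/(16 − 9) = -6, so Qd = 115 − 6P.
Supply slope: (85 − 55)/(19 − 14) = 6, so Qs = 6P − 29.
Before the subsidy: set 115 − 6P = 6P − 29 → P* = $12, Q* = 43.
With a per-unit subsidy paid to suppliers, each receives P + 3 per unit sold, so supply becomes Qs = 6(P + 3) − 29.
Solving gives Q = 52 with consumers paying $10.5 and suppliers receiving $13.5 (the $3 wedge).
Outlay = t · Q = 3 · 52 = $156.

Government outlay = $156 thousand.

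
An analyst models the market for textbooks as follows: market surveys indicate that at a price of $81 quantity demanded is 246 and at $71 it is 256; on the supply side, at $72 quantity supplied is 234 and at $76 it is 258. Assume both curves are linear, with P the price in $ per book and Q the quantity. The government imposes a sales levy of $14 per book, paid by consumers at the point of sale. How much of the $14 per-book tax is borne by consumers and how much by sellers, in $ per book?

Consumers bear $12 per book; sellers bear $2 per book.

Demand slope: (256 − 246)/(71 − 81) = -1, so Qd = 327 − P.
Supply slope: (258 − 234)/(76 − 72) = 6, so Qs = 6P − 198.
Before the tax: set 327 − P = 6P − 198 → P* = $75, Q* = 252.
With the tax collected from consumers, demand (in seller-price terms) shifts: Qd = 327 − (P + 14).
New equilibrium: consumers pay $87, sellers receive $73, Q = 240. (Wedge: Pb − Ps = 14.)
Burden on consumers: $12; on sellers: $2. (They sum to $14.)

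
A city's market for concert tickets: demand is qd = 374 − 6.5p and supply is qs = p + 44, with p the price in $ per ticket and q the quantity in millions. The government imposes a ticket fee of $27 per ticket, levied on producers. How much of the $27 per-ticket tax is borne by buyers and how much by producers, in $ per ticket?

Buyers bear $3.6 per ticket; producers bear $23.4 per ticket.

Without the tax, 374 − 6.5p = p + 44 gives 7.5p = 330, so p* = $44 and q* = 88.
With the tax collected from producers, supply shifts: qs = (p − 27) + 44.
Solving gives q = 64.6 with buyers paying $47.6 and producers receiving $20.6 (the $27 wedge).
Burden on buyers: $3.6; on producers: $23.4. (They sum to $27.)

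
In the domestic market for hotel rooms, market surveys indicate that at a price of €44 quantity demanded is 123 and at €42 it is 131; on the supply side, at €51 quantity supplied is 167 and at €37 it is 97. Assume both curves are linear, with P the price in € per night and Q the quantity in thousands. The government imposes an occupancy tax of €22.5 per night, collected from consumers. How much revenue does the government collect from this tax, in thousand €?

Demand slope: (131 − 123)/(42 − 44) = -4, so Qd = 299 − 4P.
Supply slope: (97 − 167)/(37 − 51) = 5, so Qs = 5P − 88.
Before the tax: set 299 − 4P = 5P − 88 → P* = €43, Q* = 127.
With the tax collected from consumers, demand (in seller-price terms) shifts: Qd = 299 − 4(P + 22.5).
New equilibrium: consumers pay €55.5, suppliers receive €33, Q = 77. (Wedge: Pb − Ps = 22.5.)
Revenue = t · Q = 22.5 · 77 = €1732.5.

Tax revenue = €1732.5 thousand.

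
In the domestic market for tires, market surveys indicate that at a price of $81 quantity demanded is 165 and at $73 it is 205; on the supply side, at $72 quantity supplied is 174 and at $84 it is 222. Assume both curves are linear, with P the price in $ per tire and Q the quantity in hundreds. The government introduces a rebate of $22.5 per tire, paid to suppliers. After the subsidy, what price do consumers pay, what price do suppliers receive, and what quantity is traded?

Demand slope: (205 − 165)/(73 − 81) = -5, so Qd = 570 − 5P.
Supply slope: (222 − 174)/(84 − 72) = 4, so Qs = 4P − 114.
Before the subsidy: set 570 − 5P = 4P − 114 → P* = $76, Q* = 190.
With a per-unit subsidy paid to suppliers, each receives P + 22.5 per unit sold, so supply becomes Qs = 4(P + 22.5) − 114.
New equilibrium: consumers pay $66, suppliers receive $88.5, Q = 240. (Wedge: Pb − Ps = −22.5.)

Consumers pay $66; suppliers receive $88.5; quantity = 240.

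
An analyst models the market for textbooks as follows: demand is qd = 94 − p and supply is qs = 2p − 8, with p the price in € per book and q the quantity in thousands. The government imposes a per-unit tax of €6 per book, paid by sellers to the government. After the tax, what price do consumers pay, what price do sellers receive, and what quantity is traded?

Without the tax, 94 − p = 2p − 8 gives 3p = 102, so p* = €34 and q* = 60.
With the tax collected from sellers, supply shifts: qs = 2(p − 6) − 8.
Solving gives q = 56 with consumers paying €38 and sellers receiving €32 (the €6 wedge).

Consumers pay €38; sellers receive €32; quantity = 56.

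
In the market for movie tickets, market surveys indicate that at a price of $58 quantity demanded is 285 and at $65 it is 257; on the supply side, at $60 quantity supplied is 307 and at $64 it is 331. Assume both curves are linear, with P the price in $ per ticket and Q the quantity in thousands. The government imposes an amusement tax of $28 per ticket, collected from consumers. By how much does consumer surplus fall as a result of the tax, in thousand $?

Consumer surplus falls by $4290.72 thousand.

Demand slope: (257 − 285)/(65 − 58) = -4, so Qd = 517 − 4P.
Supply slope: (331 − 307)/(64 − 60) = 6, so Qs = 6P − 53.
Before the tax: set 517 − 4P = 6P − 53 → P* = $57, Q* = 289.
With the tax collected from consumers, demand (in seller-price terms) shifts: Qd = 517 − 4(P + 28).
New equilibrium: consumers pay $73.8, producers receive $45.8, Q = 221.8. (Wedge: Pb − Ps = 28.)
ΔCS is the trapezoid between Q = 221.8 and Q = 289 of height $16.8: ½ · (289 + 221.8) · 16.8 = $4290.72.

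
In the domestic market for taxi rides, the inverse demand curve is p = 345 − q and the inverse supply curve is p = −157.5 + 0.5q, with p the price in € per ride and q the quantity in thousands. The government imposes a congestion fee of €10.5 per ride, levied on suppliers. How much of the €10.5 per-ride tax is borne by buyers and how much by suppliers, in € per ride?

Inverting to q(p) form: qd = 345 − p; qs = 2p + 315.
Before the tax: set 345 − p = 2p + 315 → p* = €10, q* = 335.
With the tax collected from suppliers, supply shifts: qs = 2(p − 10.5) + 315.
Solving gives q = 328 with buyers paying €17 and suppliers receiving €6.5 (the €10.5 wedge).
Burden on buyers: €7; on suppliers: €3.5. (They sum to €10.5.)
The less price-elastic side of the market bears the larger share of a per-unit tax.

Buyers bear €7 per ride; suppliers bear €3.5 per ride.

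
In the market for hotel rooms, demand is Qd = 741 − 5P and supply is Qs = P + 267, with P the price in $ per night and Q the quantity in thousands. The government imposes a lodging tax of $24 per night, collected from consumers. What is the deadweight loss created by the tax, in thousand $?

Deadweight loss = $240 thousand.

Before the tax: set 741 − 5P = P + 267 → P* = $79, Q* = 346.
With the tax collected from consumers, demand (in seller-price terms) shifts: Qd = 741 − 5(P + 24).
Solving gives Q = 326 with consumers paying $83 and sellers receiving $59 (the $24 wedge).
Quantity falls by |ΔQ| = |346 − 326| = 20.
DWL = ½ · t · |ΔQ| = ½ · 24 · 20 = $240.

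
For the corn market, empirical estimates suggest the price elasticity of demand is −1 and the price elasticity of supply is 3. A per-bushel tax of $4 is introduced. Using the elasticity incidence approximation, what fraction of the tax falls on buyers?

Buyers' share ≈ 0.75.

Incidence ratio: buyers' share ≈ εs / (εs + |εd|) = 3 / (3 + 1) = 0.75.
Supply is the more elastic side, so buyers bear the larger share.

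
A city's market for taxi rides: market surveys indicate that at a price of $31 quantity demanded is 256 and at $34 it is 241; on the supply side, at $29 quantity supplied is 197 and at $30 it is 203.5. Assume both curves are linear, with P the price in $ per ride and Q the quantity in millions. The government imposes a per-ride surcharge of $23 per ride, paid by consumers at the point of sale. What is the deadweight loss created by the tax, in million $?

Deadweight loss = $747.5 million.

Demand slope: (241 − 256)/(34 − 31) = -5, so Qd = 411 − 5P.
Supply slope: (203.5 − 197)/(30 − 29) = 6.5, so Qs = 6.5P + 8.5.
Without the tax, 411 − 5P = 6.5P + 8.5 gives 11.5P = 402.5, so P* = $35 and Q* = 236.
With the tax collected from consumers, demand (in seller-price terms) shifts: Qd = 411 − 5(P + 23).
New equilibrium: consumers pay $48, producers receive $25, Q = 171. (Wedge: Pb − Ps = 23.)
Quantity falls by |ΔQ| = |236 − 171| = 65.
DWL = ½ · t · |ΔQ| = ½ · 23 · 65 = $747.5.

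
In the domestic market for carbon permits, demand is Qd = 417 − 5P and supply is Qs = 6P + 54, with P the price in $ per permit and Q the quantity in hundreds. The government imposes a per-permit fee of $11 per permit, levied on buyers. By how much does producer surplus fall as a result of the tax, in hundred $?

Producer surplus falls by $1185 hundred.

Without the tax, 417 − 5P = 6P + 54 gives 11P = 363, so P* = $33 and Q* = 252.
With the tax collected from buyers, demand (in seller-price terms) shifts: Qd = 417 − 5(P + 11).
Solving gives Q = 222 with buyers paying $39 and suppliers receiving $28 (the $11 wedge).
ΔPS is the trapezoid between Q = 222 and Q = 252 of height $5: ½ · (252 + 222) · 5 = $1185.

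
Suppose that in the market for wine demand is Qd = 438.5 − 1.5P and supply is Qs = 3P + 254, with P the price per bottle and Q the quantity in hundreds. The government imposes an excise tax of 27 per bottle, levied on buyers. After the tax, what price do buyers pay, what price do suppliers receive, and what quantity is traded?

Without the tax, 438.5 − 1.5P = 3P + 254 gives 4.5P = 184.5, so P* = 41 and Q* = 377.
With the tax collected from buyers, demand (in seller-price terms) shifts: Qd = 438.5 − 1.5(P + 27).
Solving gives Q = 350 with buyers paying 59 and suppliers receiving 32 (the 27 wedge).

Buyers pay 59; suppliers receive 32; quantity = 350.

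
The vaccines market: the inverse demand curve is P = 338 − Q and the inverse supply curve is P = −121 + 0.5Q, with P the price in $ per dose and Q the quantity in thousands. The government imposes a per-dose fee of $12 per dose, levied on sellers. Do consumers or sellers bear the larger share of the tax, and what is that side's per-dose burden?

Consumers bear the larger share: $8 per dose.

Rewrite in direct form: Qd = 338 − P and Qs = 2P + 242.
Without the tax, 338 − P = 2P + 242 gives 3P = 96, so P* = $32 and Q* = 306.
With the tax collected from sellers, supply shifts: Qs = 2(P − 12) + 242.
New equilibrium: consumers pay $40, sellers receive $28, Q = 298. (Wedge: Pb − Ps = 12.)
Per-dose burden: consumers $8, sellers $4.
Consumers take the larger share because demand is less price-elastic here (demand slope 1 vs supply slope 2).
The less price-elastic side of the market bears the larger share of a per-unit tax.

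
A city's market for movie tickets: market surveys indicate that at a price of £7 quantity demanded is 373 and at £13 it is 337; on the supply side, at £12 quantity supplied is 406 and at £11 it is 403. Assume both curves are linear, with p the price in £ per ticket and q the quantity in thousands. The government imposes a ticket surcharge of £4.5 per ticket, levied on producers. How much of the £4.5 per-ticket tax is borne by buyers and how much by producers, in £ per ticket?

Buyers bear £1.5 per ticket; producers bear £3 per ticket.

Demand slope: (337 − 373)/(13 − 7) = -6, so qd = 415 − 6p.
Supply slope: (403 − 406)/(11 − 12) = 3, so qs = 3p + 370.
Before the tax: set 415 − 6p = 3p + 370 → p* = £5, q* = 385.
With the tax collected from producers, supply shifts: qs = 3(p − 4.5) + 370.
Solving gives q = 376 with buyers paying £6.5 and producers receiving £2 (the £4.5 wedge).
Burden on buyers: £1.5; on producers: £3. (They sum to £4.5.)
The less price-elastic side of the market bears the larger share of a per-unit tax.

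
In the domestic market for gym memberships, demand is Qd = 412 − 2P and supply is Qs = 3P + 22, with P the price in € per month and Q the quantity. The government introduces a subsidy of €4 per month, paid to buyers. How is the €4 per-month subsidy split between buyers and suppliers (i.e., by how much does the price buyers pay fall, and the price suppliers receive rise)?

Without the subsidy, 412 − 2P = 3P + 22 gives 5P = 390, so P* = €78 and Q* = 256.
With a per-unit subsidy paid to buyers, each effectively pays P − 4, so demand becomes Qd = 412 − 2(P − 4).
Solving gives Q = 260.8 with buyers paying €75.6 and suppliers receiving €79.6 (the €4 wedge).
Gain to buyers: €2.4; to suppliers: €1.6. (They sum to €4.)

Buyers gain €2.4 per month; suppliers gain €1.6 per month.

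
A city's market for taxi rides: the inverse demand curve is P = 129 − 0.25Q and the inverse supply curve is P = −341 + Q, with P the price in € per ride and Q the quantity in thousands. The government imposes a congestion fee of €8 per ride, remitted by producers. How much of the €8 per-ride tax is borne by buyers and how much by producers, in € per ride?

Buyers bear €1.6 per ride; producers bear €6.4 per ride.

Inverting to Q(P) form: Qd = 516 − 4P; Qs = P + 341.
Before the tax: set 516 − 4P = P + 341 → P* = €35, Q* = 376.
With the tax collected from producers, supply shifts: Qs = (P − 8) + 341.
New equilibrium: buyers pay €36.6, producers receive €28.6, Q = 369.6. (Wedge: Pb − Ps = 8.)
Burden on buyers: €1.6; on producers: €6.4. (They sum to €8.)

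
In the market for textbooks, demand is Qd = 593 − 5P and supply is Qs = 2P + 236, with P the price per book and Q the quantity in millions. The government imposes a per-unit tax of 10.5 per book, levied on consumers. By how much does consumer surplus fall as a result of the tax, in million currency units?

Before the tax: set 593 − 5P = 2P + 236 → P* = 51, Q* = 338.
With the tax collected from consumers, demand (in seller-price terms) shifts: Qd = 593 − 5(P + 10.5).
Solving gives Q = 323 with consumers paying 54 and suppliers receiving 43.5 (the 10.5 wedge).
ΔCS is the trapezoid between Q = 323 and Q = 338 of height 3: ½ · (338 + 323) · 3 = 991.5.

Consumer surplus falls by 991.5 million.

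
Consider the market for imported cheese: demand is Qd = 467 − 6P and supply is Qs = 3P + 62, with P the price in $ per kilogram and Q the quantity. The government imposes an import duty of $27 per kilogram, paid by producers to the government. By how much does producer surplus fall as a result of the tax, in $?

Producer surplus falls by $3060.

Without the tax, 467 − 6P = 3P + 62 gives 9P = 405, so P* = $45 and Q* = 197.
With the tax collected from producers, supply shifts: Qs = 3(P − 27) + 62.
Solving gives Q = 143 with buyers paying $54 and producers receiving $27 (the $27 wedge).
ΔPS is the trapezoid between Q = 143 and Q = 197 of height $18: ½ · (197 + 143) · 18 = $3060.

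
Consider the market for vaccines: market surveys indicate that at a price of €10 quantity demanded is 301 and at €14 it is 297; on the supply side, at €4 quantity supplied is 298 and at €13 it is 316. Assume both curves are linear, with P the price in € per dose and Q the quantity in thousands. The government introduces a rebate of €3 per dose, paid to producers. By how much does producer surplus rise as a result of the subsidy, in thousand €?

Demand slope: (297 − 301)/(14 − 10) = -1, so Qd = 311 − P.
Supply slope: (316 − 298)/(13 − 4) = 2, so Qs = 2P + 290.
Without the subsidy, 311 − P = 2P + 290 gives 3P = 21, so P* = €7 and Q* = 304.
With a per-unit subsidy paid to producers, each receives P + 3 per unit sold, so supply becomes Qs = 2(P + 3) + 290.
Solving gives Q = 306 with consumers paying €5 and producers receiving €8 (the €3 wedge).
ΔPS is the trapezoid between Q = 306 and Q = 304 of height €1: ½ · (304 + 306) · 1 = €305.

Producer surplus rises by €305 thousand.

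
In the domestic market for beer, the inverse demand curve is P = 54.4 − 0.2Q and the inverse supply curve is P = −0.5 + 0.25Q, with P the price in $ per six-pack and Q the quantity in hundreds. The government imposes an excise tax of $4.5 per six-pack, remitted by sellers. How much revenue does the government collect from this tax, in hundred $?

Rewrite in direct form: Qd = 272 − 5P and Qs = 4P + 2.
Before the tax: set 272 − 5P = 4P + 2 → P* = $30, Q* = 122.
With the tax collected from sellers, supply shifts: Qs = 4(P − 4.5) + 2.
Solving gives Q = 112 with buyers paying $32 and sellers receiving $27.5 (the $4.5 wedge).
Revenue = t · Q = 4.5 · 112 = $504.

Tax revenue = $504 hundred.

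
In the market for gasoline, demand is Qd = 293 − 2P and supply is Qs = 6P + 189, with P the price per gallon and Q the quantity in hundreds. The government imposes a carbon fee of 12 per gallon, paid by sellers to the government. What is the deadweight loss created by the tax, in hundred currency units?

Without the tax, 293 − 2P = 6P + 189 gives 8P = 104, so P* = 13 and Q* = 267.
With the tax collected from sellers, supply shifts: Qs = 6(P − 12) + 189.
New equilibrium: buyers pay 22, sellers receive 10, Q = 249. (Wedge: Pb − Ps = 12.)
Quantity falls by |ΔQ| = |267 − 249| = 18.
DWL = ½ · t · |ΔQ| = ½ · 12 · 18 = 108.

Deadweight loss = 108 hundred.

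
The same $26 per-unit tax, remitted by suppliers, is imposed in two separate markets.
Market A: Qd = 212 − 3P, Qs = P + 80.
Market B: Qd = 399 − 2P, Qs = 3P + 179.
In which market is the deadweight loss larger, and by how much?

Market A: pre-tax P* = $33, Q* = 113; post-tax Q = 93.5; deadweight loss = $253.5.
Market B: pre-tax P* = $44, Q* = 311; post-tax Q = 279.8; deadweight loss = $405.6.
Difference: $253.5 vs $405.6 → market B is larger by $152.1.

Market B, by $152.1.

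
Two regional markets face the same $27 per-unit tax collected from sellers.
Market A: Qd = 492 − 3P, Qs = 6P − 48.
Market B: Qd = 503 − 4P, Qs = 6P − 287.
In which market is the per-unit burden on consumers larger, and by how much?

Market A: pre-tax P* = $60, Q* = 312; post-tax Q = 258; per-unit burden on consumers = $18.
Market B: pre-tax P* = $79, Q* = 187; post-tax Q = 122.2; per-unit burden on consumers = $16.2.
Difference: $18 vs $16.2 → market A is larger by $1.8.

Market A, by $1.8.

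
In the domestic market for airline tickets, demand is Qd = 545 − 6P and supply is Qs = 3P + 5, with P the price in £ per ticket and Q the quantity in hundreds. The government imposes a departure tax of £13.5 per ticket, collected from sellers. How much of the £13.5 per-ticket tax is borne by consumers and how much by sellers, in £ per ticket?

Before the tax: set 545 − 6P = 3P + 5 → P* = £60, Q* = 185.
With the tax collected from sellers, supply shifts: Qs = 3(P − 13.5) + 5.
Solving gives Q = 158 with consumers paying £64.5 and sellers receiving £51 (the £13.5 wedge).
Burden on consumers: £4.5; on sellers: £9. (They sum to £13.5.)
The less price-elastic side of the market bears the larger share of a per-unit tax.

Consumers bear £4.5 per ticket; sellers bear £9 per ticket.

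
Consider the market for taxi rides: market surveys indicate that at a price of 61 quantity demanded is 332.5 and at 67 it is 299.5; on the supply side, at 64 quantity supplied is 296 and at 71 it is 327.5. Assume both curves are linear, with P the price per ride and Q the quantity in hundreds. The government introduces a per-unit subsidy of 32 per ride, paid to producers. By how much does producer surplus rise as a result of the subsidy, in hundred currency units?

Demand slope: (299.5 − 332.5)/(67 − 61) = -5.5, so Qd = 668 − 5.5P.
Supply slope: (327.5 − 296)/(71 − 64) = 4.5, so Qs = 4.5P + 8.
Before the subsidy: set 668 − 5.5P = 4.5P + 8 → P* = 66, Q* = 305.
With a per-unit subsidy paid to producers, each receives P + 32 per unit sold, so supply becomes Qs = 4.5(P + 32) + 8.
Solving gives Q = 384.2 with consumers paying 51.6 and producers receiving 83.6 (the 32 wedge).
ΔPS is the trapezoid between Q = 384.2 and Q = 305 of height 17.6: ½ · (305 + 384.2) · 17.6 = 6064.96.

Producer surplus rises by 6064.96 hundred.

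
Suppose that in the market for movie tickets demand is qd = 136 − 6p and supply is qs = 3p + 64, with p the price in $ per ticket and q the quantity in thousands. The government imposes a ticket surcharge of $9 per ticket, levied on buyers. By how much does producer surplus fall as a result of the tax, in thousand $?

Producer surplus falls by $474 thousand.

Without the tax, 136 − 6p = 3p + 64 gives 9p = 72, so p* = $8 and q* = 88.
With the tax collected from buyers, demand (in seller-price terms) shifts: qd = 136 − 6(p + 9).
New equilibrium: buyers pay $11, producers receive $2, q = 70. (Wedge: pb − ps = 9.)
ΔPS is the trapezoid between Q = 70 and Q = 88 of height $6: ½ · (88 + 70) · 6 = $474.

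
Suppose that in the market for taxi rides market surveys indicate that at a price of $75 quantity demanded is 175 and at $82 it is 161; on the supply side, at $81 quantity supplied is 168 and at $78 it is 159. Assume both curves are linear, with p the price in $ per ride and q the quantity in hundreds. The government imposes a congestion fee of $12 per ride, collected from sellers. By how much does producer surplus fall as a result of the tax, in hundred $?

Producer surplus falls by $757.44 hundred.

Demand slope: (161 − 175)/(82 − 75) = -2, so qd = 325 − 2p.
Supply slope: (159 − 168)/(78 − 81) = 3, so qs = 3p − 75.
Before the tax: set 325 − 2p = 3p − 75 → p* = $80, q* = 165.
With the tax collected from sellers, supply shifts: qs = 3(p − 12) − 75.
New equilibrium: consumers pay $87.2, sellers receive $75.2, q = 150.6. (Wedge: pb − ps = 12.)
ΔPS is the trapezoid between Q = 150.6 and Q = 165 of height $4.8: ½ · (165 + 150.6) · 4.8 = $757.44.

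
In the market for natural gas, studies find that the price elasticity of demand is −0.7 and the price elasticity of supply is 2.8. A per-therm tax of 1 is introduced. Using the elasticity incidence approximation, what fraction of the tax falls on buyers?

Incidence ratio: buyers' share ≈ εs / (εs + |εd|) = 2.8 / (2.8 + 0.7) = 0.8.
Supply is the more elastic side, so buyers bear the larger share.

Buyers' share ≈ 0.8.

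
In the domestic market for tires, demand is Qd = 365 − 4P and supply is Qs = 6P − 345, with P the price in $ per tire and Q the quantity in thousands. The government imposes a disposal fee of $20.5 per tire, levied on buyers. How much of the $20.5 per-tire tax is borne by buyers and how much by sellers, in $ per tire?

Buyers bear $12.3 per tire; sellers bear $8.2 per tire.

Before the tax: set 365 − 4P = 6P − 345 → P* = $71, Q* = 81.
With the tax collected from buyers, demand (in seller-price terms) shifts: Qd = 365 − 4(P + 20.5).
New equilibrium: buyers pay $83.3, sellers receive $62.8, Q = 31.8. (Wedge: Pb − Ps = 20.5.)
Burden on buyers: $12.3; on sellers: $8.2. (They sum to $20.5.)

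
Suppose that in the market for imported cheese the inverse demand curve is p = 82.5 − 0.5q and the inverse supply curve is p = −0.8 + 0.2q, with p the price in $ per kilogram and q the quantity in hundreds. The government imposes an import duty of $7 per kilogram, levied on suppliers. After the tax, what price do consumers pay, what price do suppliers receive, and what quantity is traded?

Rewrite in direct form: qd = 165 − 2p and qs = 5p + 4.
Before the tax: set 165 − 2p = 5p + 4 → p* = $23, q* = 119.
With the tax collected from suppliers, supply shifts: qs = 5(p − 7) + 4.
New equilibrium: consumers pay $28, suppliers receive $21, q = 109. (Wedge: pb − ps = 7.)
The less price-elastic side of the market bears the larger share of a per-unit tax.

Consumers pay $28; suppliers receive $21; quantity = 109.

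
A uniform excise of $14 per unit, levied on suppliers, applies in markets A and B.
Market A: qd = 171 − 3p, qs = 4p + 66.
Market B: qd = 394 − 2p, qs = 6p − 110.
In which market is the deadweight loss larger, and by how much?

Market A: pre-tax p* = $15, q* = 126; post-tax q = 102; deadweight loss = $168.
Market B: pre-tax p* = $63, q* = 268; post-tax q = 247; deadweight loss = $147.
Difference: $168 vs $147 → market A is larger by $21.

Market A, by $21.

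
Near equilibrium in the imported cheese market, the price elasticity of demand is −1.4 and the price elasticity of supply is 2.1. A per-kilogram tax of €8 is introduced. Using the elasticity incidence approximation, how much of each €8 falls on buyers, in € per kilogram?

Buyers bear ≈ €4.8 per kilogram.

Incidence ratio: buyers' share ≈ εs / (εs + |εd|) = 2.1 / (2.1 + 1.4) = 0.6.
So buyers bear ≈ 0.6 × €8 = €4.8; producers bear €3.2.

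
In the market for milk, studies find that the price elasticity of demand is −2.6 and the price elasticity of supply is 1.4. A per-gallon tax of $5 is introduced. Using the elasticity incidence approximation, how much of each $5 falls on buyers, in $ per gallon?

Incidence ratio: buyers' share ≈ εs / (εs + |εd|) = 1.4 / (1.4 + 2.6) = 0.35.
So buyers bear ≈ 0.35 × $5 = $1.75; sellers bear $3.25.

Buyers bear ≈ $1.75 per gallon.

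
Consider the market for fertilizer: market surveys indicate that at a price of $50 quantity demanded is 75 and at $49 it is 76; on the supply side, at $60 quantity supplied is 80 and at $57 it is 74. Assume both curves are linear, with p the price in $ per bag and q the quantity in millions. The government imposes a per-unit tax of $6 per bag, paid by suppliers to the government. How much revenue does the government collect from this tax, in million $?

Tax revenue = $396 million.

Demand slope: (76 − 75)/(49 − 50) = -1, so qd = 125 − p.
Supply slope: (74 − 80)/(57 − 60) = 2, so qs = 2p − 40.
Before the tax: set 125 − p = 2p − 40 → p* = $55, q* = 70.
With the tax collected from suppliers, supply shifts: qs = 2(p − 6) − 40.
New equilibrium: consumers pay $59, suppliers receive $53, q = 66. (Wedge: pb − ps = 6.)
Revenue = t · Q = 6 · 66 = $396.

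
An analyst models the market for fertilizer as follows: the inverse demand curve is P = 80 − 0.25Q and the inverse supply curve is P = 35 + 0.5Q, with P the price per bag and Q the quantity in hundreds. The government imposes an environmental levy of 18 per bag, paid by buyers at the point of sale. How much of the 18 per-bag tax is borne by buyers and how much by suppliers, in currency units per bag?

Buyers bear 6 per bag; suppliers bear 12 per bag.

Rewrite in direct form: Qd = 320 − 4P and Qs = 2P − 70.
Before the tax: set 320 − 4P = 2P − 70 → P* = 65, Q* = 60.
With the tax collected from buyers, demand (in seller-price terms) shifts: Qd = 320 − 4(P + 18).
Solving gives Q = 36 with buyers paying 71 and suppliers receiving 53 (the 18 wedge).
Burden on buyers: 6; on suppliers: 12. (They sum to 18.)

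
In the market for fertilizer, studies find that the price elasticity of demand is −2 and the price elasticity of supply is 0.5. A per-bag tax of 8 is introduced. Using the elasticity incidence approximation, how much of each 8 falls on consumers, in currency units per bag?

Incidence ratio: consumers' share ≈ εs / (εs + |εd|) = 0.5 / (0.5 + 2) = 0.2.
So consumers bear ≈ 0.2 × 8 = 1.6; suppliers bear 6.4.

Consumers bear ≈ 1.6 per bag.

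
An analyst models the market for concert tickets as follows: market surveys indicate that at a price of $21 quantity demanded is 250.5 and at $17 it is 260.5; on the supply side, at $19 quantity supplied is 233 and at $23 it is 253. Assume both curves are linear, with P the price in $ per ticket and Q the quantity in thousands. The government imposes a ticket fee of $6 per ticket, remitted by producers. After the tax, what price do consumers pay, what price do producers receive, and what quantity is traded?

Demand slope: (260.5 − 250.5)/(17 − 21) = -2.5, so Qd = 303 − 2.5P.
Supply slope: (253 − 233)/(23 − 19) = 5, so Qs = 5P + 138.
Before the tax: set 303 − 2.5P = 5P + 138 → P* = $22, Q* = 248.
With the tax collected from producers, supply shifts: Qs = 5(P − 6) + 138.
Solving gives Q = 238 with consumers paying $26 and producers receiving $20 (the $6 wedge).

Consumers pay $26; producers receive $20; quantity = 238.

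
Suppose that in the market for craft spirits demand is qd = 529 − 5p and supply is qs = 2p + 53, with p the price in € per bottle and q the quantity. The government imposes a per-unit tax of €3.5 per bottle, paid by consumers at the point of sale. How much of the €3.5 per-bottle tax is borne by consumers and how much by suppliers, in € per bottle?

Without the tax, 529 − 5p = 2p + 53 gives 7p = 476, so p* = €68 and q* = 189.
With the tax collected from consumers, demand (in seller-price terms) shifts: qd = 529 − 5(p + 3.5).
Solving gives q = 184 with consumers paying €69 and suppliers receiving €65.5 (the €3.5 wedge).
Burden on consumers: €1; on suppliers: €2.5. (They sum to €3.5.)
The less price-elastic side of the market bears the larger share of a per-unit tax.

Consumers bear €1 per bottle; suppliers bear €2.5 per bottle.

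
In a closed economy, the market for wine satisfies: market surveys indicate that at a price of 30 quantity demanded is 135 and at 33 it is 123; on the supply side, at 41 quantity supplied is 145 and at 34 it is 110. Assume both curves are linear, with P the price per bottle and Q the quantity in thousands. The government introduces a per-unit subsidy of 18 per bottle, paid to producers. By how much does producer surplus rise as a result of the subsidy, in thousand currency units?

Demand slope: (123 − 135)/(33 − 30) = -4, so Qd = 255 − 4P.
Supply slope: (110 − 145)/(34 − 41) = 5, so Qs = 5P − 60.
Before the subsidy: set 255 − 4P = 5P − 60 → P* = 35, Q* = 115.
With a per-unit subsidy paid to producers, each receives P + 18 per unit sold, so supply becomes Qs = 5(P + 18) − 60.
Solving gives Q = 155 with consumers paying 25 and producers receiving 43 (the 18 wedge).
ΔPS is the trapezoid between Q = 155 and Q = 115 of height 8: ½ · (115 + 155) · 8 = 1080.

Producer surplus rises by 1080 thousand.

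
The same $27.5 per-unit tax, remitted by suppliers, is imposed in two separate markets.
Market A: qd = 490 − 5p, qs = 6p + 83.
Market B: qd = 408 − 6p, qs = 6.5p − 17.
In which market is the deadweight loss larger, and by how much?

Market A: pre-tax p* = $37, q* = 305; post-tax q = 230; deadweight loss = $1031.25.
Market B: pre-tax p* = $34, q* = 204; post-tax q = 118.2; deadweight loss = $1179.75.
Difference: $1031.25 vs $1179.75 → market B is larger by $148.5.

Market B, by $148.5.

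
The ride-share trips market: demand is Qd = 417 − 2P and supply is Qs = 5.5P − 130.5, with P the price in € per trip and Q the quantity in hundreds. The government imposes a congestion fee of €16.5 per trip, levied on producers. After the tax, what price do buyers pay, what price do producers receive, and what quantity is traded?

Buyers pay €85.1; producers receive €68.6; quantity = 246.8.

Without the tax, 417 − 2P = 5.5P − 130.5 gives 7.5P = 547.5, so P* = €73 and Q* = 271.
With the tax collected from producers, supply shifts: Qs = 5.5(P − 16.5) − 130.5.
Solving gives Q = 246.8 with buyers paying €85.1 and producers receiving €68.6 (the €16.5 wedge).
The less price-elastic side of the market bears the larger share of a per-unit tax.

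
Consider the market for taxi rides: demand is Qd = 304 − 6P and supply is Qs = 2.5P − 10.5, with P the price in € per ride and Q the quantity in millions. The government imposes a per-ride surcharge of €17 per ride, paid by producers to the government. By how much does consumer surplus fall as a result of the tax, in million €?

Before the tax: set 304 − 6P = 2.5P − 10.5 → P* = €37, Q* = 82.
With the tax collected from producers, supply shifts: Qs = 2.5(P − 17) − 10.5.
Solving gives Q = 52 with buyers paying €42 and producers receiving €25 (the €17 wedge).
ΔCS is the trapezoid between Q = 52 and Q = 82 of height €5: ½ · (82 + 52) · 5 = €335.

Consumer surplus falls by €335 million.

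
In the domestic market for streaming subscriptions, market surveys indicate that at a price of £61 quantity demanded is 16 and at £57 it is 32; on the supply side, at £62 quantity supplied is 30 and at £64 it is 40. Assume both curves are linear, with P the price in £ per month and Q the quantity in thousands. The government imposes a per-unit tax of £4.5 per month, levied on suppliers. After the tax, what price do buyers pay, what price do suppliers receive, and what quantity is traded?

Demand slope: (32 − 16)/(57 − 61) = -4, so Qd = 260 − 4P.
Supply slope: (40 − 30)/(64 − 62) = 5, so Qs = 5P − 280.
Without the tax, 260 − 4P = 5P − 280 gives 9P = 540, so P* = £60 and Q* = 20.
With the tax collected from suppliers, supply shifts: Qs = 5(P − 4.5) − 280.
Solving gives Q = 10 with buyers paying £62.5 and suppliers receiving £58 (the £4.5 wedge).
The less price-elastic side of the market bears the larger share of a per-unit tax.

Buyers pay £62.5; suppliers receive £58; quantity = 10.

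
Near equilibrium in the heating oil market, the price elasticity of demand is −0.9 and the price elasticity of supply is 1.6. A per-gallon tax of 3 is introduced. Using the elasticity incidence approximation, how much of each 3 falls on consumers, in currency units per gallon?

Incidence ratio: consumers' share ≈ εs / (εs + |εd|) = 1.6 / (1.6 + 0.9) = 0.64.
So consumers bear ≈ 0.64 × 3 = 1.92; sellers bear 1.08.

Consumers bear ≈ 1.92 per gallon.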